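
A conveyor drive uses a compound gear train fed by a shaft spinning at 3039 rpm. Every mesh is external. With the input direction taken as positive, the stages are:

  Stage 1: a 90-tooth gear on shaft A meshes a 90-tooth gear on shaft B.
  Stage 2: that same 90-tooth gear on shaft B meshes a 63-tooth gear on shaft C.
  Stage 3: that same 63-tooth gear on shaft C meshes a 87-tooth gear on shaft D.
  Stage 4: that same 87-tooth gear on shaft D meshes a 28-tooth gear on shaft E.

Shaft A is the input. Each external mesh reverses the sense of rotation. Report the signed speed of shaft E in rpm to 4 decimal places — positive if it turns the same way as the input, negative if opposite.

+9768.2143 rpm (same as input, |ω| = 9768.2143 rpm)

Stage 1 [90T→90T]: ω = 3039.0000×90/90 = 3039.0000 rpm, dir flips to −; running = −3039.0000
Stage 2 [90T→63T]: ω = 3039.0000×90/63 = 4341.4286 rpm, dir flips to +; running = +4341.4286
Stage 3 [63T→87T]: ω = 4341.4286×63/87 = 3143.7931 rpm, dir flips to −; running = −3143.7931
Stage 4 [87T→28T]: ω = 3143.7931×87/28 = 9768.2143 rpm, dir flips to +; running = +9768.2143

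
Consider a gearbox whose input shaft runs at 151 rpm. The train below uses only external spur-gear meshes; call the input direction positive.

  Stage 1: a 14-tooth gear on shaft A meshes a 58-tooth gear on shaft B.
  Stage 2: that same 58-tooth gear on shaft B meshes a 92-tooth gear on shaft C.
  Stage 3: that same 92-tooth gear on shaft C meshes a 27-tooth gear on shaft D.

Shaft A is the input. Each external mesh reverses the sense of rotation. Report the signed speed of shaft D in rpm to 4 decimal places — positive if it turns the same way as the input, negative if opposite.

Stage 1 [14T→58T]: ω = 151.0000×14/58 = 36.4483 rpm, dir flips to −; running = −36.4483
Stage 2 [58T→92T]: ω = 36.4483×58/92 = 22.9783 rpm, dir flips to +; running = +22.9783
Stage 3 [92T→27T]: ω = 22.9783×92/27 = 78.2963 rpm, dir flips to −; running = −78.2963

-78.2963 rpm (opposite to input, |ω| = 78.2963 rpm)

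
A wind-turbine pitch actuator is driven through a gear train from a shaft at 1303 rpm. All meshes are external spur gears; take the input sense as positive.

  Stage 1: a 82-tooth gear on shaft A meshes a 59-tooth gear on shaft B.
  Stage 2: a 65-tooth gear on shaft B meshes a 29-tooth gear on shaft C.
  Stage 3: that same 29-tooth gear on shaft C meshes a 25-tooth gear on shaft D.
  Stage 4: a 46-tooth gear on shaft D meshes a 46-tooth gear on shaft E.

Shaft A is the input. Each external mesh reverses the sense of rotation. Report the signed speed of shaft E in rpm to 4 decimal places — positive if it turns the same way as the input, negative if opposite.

+4708.4678 rpm (same as input, |ω| = 4708.4678 rpm)

Stage 1 [82T→59T]: ω = 1303.0000×82/59 = 1810.9492 rpm, dir flips to −; running = −1810.9492
Stage 2 [65T→29T]: ω = 1810.9492×65/29 = 4059.0240 rpm, dir flips to +; running = +4059.0240
Stage 3 [29T→25T]: ω = 4059.0240×29/25 = 4708.4678 rpm, dir flips to −; running = −4708.4678
Stage 4 [46T→46T]: ω = 4708.4678×46/46 = 4708.4678 rpm, dir flips to +; running = +4708.4678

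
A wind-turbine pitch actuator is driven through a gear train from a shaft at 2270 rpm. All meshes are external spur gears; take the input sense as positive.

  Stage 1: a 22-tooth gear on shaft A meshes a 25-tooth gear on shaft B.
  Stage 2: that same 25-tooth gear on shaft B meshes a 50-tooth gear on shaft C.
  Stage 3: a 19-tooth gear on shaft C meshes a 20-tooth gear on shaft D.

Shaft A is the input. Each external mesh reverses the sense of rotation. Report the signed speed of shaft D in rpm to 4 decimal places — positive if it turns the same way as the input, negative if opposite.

Stage 1 [22T→25T]: ω = 2270.0000×22/25 = 1997.6000 rpm, dir flips to −; running = −1997.6000
Stage 2 [25T→50T]: ω = 1997.6000×25/50 = 998.8000 rpm, dir flips to +; running = +998.8000
Stage 3 [19T→20T]: ω = 998.8000×19/20 = 948.8600 rpm, dir flips to −; running = −948.8600

-948.8600 rpm (opposite to input, |ω| = 948.8600 rpm)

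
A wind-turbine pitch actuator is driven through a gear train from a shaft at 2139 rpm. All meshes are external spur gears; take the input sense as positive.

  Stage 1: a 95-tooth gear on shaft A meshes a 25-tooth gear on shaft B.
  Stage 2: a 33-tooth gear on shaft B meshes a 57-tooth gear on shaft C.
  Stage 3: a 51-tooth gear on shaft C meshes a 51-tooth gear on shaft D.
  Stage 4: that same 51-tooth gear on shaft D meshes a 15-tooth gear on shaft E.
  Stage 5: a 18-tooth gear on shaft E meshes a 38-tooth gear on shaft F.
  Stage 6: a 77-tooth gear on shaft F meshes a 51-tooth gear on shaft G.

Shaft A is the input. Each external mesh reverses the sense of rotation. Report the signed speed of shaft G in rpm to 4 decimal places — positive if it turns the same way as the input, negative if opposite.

Stage 1 [95T→25T]: ω = 2139.0000×95/25 = 8128.2000 rpm, dir flips to −; running = −8128.2000
Stage 2 [33T→57T]: ω = 8128.2000×33/57 = 4705.8000 rpm, dir flips to +; running = +4705.8000
Stage 3 [51T→51T]: ω = 4705.8000×51/51 = 4705.8000 rpm, dir flips to −; running = −4705.8000
Stage 4 [51T→15T]: ω = 4705.8000×51/15 = 15999.7200 rpm, dir flips to +; running = +15999.7200
Stage 5 [18T→38T]: ω = 15999.7200×18/38 = 7578.8147 rpm, dir flips to −; running = −7578.8147
Stage 6 [77T→51T]: ω = 7578.8147×77/51 = 11442.5242 rpm, dir flips to +; running = +11442.5242

+11442.5242 rpm (same as input, |ω| = 11442.5242 rpm)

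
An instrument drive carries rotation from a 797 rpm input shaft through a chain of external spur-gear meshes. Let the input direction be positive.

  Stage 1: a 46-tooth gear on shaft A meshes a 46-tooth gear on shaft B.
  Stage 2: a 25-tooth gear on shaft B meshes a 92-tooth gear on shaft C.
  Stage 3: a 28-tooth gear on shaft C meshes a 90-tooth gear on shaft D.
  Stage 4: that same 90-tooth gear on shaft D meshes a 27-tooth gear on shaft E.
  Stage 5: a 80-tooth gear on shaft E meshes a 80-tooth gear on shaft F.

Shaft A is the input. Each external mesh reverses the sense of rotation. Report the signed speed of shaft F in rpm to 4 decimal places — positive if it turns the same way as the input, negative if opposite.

-224.5974 rpm (opposite to input, |ω| = 224.5974 rpm)

Stage 1 [46T→46T]: ω = 797.0000×46/46 = 797.0000 rpm, dir flips to −; running = −797.0000
Stage 2 [25T→92T]: ω = 797.0000×25/92 = 216.5761 rpm, dir flips to +; running = +216.5761
Stage 3 [28T→90T]: ω = 216.5761×28/90 = 67.3792 rpm, dir flips to −; running = −67.3792
Stage 4 [90T→27T]: ω = 67.3792×90/27 = 224.5974 rpm, dir flips to +; running = +224.5974
Stage 5 [80T→80T]: ω = 224.5974×80/80 = 224.5974 rpm, dir flips to −; running = −224.5974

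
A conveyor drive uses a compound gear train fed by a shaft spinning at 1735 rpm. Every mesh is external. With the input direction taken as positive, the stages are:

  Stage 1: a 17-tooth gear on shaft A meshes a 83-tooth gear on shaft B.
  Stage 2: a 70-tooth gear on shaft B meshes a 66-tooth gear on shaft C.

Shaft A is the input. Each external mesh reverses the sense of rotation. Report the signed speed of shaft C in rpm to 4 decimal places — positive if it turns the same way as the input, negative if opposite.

+376.8985 rpm (same as input, |ω| = 376.8985 rpm)

Stage 1 [17T→83T]: ω = 1735.0000×17/83 = 355.3614 rpm, dir flips to −; running = −355.3614
Stage 2 [70T→66T]: ω = 355.3614×70/66 = 376.8985 rpm, dir flips to +; running = +376.8985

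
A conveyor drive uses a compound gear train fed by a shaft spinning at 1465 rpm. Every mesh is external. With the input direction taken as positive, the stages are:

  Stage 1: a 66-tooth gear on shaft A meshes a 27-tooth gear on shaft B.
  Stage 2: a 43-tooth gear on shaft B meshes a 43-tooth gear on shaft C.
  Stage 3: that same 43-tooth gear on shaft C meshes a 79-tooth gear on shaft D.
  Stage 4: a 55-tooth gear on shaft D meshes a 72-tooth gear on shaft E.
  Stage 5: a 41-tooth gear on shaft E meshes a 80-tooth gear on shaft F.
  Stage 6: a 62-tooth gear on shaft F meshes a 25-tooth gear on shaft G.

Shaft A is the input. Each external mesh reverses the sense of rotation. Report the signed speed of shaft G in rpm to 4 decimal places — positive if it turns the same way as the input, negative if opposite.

Stage 1 [66T→27T]: ω = 1465.0000×66/27 = 3581.1111 rpm, dir flips to −; running = −3581.1111
Stage 2 [43T→43T]: ω = 3581.1111×43/43 = 3581.1111 rpm, dir flips to +; running = +3581.1111
Stage 3 [43T→79T]: ω = 3581.1111×43/79 = 1949.2124 rpm, dir flips to −; running = −1949.2124
Stage 4 [55T→72T]: ω = 1949.2124×55/72 = 1488.9817 rpm, dir flips to +; running = +1488.9817
Stage 5 [41T→80T]: ω = 1488.9817×41/80 = 763.1031 rpm, dir flips to −; running = −763.1031
Stage 6 [62T→25T]: ω = 763.1031×62/25 = 1892.4957 rpm, dir flips to +; running = +1892.4957

+1892.4957 rpm (same as input, |ω| = 1892.4957 rpm)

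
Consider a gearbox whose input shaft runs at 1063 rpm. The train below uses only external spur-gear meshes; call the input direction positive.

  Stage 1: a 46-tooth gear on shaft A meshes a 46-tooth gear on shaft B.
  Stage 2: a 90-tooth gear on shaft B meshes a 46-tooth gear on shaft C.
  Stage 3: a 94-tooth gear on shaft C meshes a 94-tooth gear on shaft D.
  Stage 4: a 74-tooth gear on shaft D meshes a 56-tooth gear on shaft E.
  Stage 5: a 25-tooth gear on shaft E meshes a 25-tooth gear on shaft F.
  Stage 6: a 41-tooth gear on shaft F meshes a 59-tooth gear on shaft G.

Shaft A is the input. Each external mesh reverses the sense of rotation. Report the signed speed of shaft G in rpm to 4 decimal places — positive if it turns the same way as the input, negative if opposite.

Stage 1 [46T→46T]: ω = 1063.0000×46/46 = 1063.0000 rpm, dir flips to −; running = −1063.0000
Stage 2 [90T→46T]: ω = 1063.0000×90/46 = 2079.7826 rpm, dir flips to +; running = +2079.7826
Stage 3 [94T→94T]: ω = 2079.7826×94/94 = 2079.7826 rpm, dir flips to −; running = −2079.7826
Stage 4 [74T→56T]: ω = 2079.7826×74/56 = 2748.2842 rpm, dir flips to +; running = +2748.2842
Stage 5 [25T→25T]: ω = 2748.2842×25/25 = 2748.2842 rpm, dir flips to −; running = −2748.2842
Stage 6 [41T→59T]: ω = 2748.2842×41/59 = 1909.8246 rpm, dir flips to +; running = +1909.8246

+1909.8246 rpm (same as input, |ω| = 1909.8246 rpm)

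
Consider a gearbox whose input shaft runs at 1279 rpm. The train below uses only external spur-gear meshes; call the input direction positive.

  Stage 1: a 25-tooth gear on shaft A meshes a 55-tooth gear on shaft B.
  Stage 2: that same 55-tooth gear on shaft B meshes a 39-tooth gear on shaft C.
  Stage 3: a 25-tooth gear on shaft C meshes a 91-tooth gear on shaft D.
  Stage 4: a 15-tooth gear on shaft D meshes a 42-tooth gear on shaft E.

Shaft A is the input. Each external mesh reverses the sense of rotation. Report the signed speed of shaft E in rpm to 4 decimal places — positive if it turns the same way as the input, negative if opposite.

Stage 1 [25T→55T]: ω = 1279.0000×25/55 = 581.3636 rpm, dir flips to −; running = −581.3636
Stage 2 [55T→39T]: ω = 581.3636×55/39 = 819.8718 rpm, dir flips to +; running = +819.8718
Stage 3 [25T→91T]: ω = 819.8718×25/91 = 225.2395 rpm, dir flips to −; running = −225.2395
Stage 4 [15T→42T]: ω = 225.2395×15/42 = 80.4427 rpm, dir flips to +; running = +80.4427

+80.4427 rpm (same as input, |ω| = 80.4427 rpm)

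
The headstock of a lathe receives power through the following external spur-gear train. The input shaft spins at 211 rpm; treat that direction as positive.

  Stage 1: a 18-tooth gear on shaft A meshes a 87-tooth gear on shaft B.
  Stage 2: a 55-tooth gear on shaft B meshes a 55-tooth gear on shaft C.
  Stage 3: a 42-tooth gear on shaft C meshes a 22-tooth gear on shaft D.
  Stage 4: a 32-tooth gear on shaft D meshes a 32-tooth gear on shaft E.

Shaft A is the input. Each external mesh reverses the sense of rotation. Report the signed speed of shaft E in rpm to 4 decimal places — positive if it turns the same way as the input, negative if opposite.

+83.3417 rpm (same as input, |ω| = 83.3417 rpm)

Stage 1 [18T→87T]: ω = 211.0000×18/87 = 43.6552 rpm, dir flips to −; running = −43.6552
Stage 2 [55T→55T]: ω = 43.6552×55/55 = 43.6552 rpm, dir flips to +; running = +43.6552
Stage 3 [42T→22T]: ω = 43.6552×42/22 = 83.3417 rpm, dir flips to −; running = −83.3417
Stage 4 [32T→32T]: ω = 83.3417×32/32 = 83.3417 rpm, dir flips to +; running = +83.3417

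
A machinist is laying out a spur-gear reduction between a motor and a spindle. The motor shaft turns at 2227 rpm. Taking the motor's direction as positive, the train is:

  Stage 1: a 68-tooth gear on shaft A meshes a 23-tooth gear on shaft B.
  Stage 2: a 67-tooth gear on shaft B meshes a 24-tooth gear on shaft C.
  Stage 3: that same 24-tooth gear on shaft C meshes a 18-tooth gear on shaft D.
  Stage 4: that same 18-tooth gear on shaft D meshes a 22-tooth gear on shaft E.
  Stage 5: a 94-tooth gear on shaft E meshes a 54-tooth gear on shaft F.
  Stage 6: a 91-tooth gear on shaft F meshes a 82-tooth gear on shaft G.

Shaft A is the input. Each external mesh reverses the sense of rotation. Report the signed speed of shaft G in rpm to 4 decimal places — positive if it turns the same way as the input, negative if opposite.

Stage 1 [68T→23T]: ω = 2227.0000×68/23 = 6584.1739 rpm, dir flips to −; running = −6584.1739
Stage 2 [67T→24T]: ω = 6584.1739×67/24 = 18380.8188 rpm, dir flips to +; running = +18380.8188
Stage 3 [24T→18T]: ω = 18380.8188×24/18 = 24507.7585 rpm, dir flips to −; running = −24507.7585
Stage 4 [18T→22T]: ω = 24507.7585×18/22 = 20051.8024 rpm, dir flips to +; running = +20051.8024
Stage 5 [94T→54T]: ω = 20051.8024×94/54 = 34904.9893 rpm, dir flips to −; running = −34904.9893
Stage 6 [91T→82T]: ω = 34904.9893×91/82 = 38736.0247 rpm, dir flips to +; running = +38736.0247

+38736.0247 rpm (same as input, |ω| = 38736.0247 rpm)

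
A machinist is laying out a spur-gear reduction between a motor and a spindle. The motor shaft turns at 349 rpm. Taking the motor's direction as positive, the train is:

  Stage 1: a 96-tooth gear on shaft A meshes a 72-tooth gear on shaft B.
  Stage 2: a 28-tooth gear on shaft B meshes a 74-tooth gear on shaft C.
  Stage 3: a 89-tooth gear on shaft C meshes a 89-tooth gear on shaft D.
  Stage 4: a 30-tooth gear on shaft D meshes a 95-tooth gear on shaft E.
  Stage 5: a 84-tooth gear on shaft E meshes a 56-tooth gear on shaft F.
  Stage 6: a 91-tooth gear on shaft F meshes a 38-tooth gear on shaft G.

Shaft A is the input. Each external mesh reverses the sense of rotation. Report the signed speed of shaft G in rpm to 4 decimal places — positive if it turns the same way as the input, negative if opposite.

Stage 1 [96T→72T]: ω = 349.0000×96/72 = 465.3333 rpm, dir flips to −; running = −465.3333
Stage 2 [28T→74T]: ω = 465.3333×28/74 = 176.0721 rpm, dir flips to +; running = +176.0721
Stage 3 [89T→89T]: ω = 176.0721×89/89 = 176.0721 rpm, dir flips to −; running = −176.0721
Stage 4 [30T→95T]: ω = 176.0721×30/95 = 55.6017 rpm, dir flips to +; running = +55.6017
Stage 5 [84T→56T]: ω = 55.6017×84/56 = 83.4026 rpm, dir flips to −; running = −83.4026
Stage 6 [91T→38T]: ω = 83.4026×91/38 = 199.7272 rpm, dir flips to +; running = +199.7272

+199.7272 rpm (same as input, |ω| = 199.7272 rpm)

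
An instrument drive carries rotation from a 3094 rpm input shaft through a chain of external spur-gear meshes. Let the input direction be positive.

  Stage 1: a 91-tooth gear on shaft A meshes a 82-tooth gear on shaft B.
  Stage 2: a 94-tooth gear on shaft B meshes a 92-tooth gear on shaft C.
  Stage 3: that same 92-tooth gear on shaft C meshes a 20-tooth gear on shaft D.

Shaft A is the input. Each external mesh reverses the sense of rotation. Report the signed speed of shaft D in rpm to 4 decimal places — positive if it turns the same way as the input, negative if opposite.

Stage 1 [91T→82T]: ω = 3094.0000×91/82 = 3433.5854 rpm, dir flips to −; running = −3433.5854
Stage 2 [94T→92T]: ω = 3433.5854×94/92 = 3508.2285 rpm, dir flips to +; running = +3508.2285
Stage 3 [92T→20T]: ω = 3508.2285×92/20 = 16137.8512 rpm, dir flips to −; running = −16137.8512

-16137.8512 rpm (opposite to input, |ω| = 16137.8512 rpm)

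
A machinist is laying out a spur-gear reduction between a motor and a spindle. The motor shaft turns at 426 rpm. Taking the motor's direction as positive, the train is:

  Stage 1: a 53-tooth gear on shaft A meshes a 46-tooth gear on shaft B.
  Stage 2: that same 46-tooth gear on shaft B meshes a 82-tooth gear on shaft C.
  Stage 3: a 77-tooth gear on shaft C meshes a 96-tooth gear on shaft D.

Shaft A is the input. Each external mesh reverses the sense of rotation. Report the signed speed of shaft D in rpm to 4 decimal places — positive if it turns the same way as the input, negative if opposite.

-220.8468 rpm (opposite to input, |ω| = 220.8468 rpm)

Stage 1 [53T→46T]: ω = 426.0000×53/46 = 490.8261 rpm, dir flips to −; running = −490.8261
Stage 2 [46T→82T]: ω = 490.8261×46/82 = 275.3415 rpm, dir flips to +; running = +275.3415
Stage 3 [77T→96T]: ω = 275.3415×77/96 = 220.8468 rpm, dir flips to −; running = −220.8468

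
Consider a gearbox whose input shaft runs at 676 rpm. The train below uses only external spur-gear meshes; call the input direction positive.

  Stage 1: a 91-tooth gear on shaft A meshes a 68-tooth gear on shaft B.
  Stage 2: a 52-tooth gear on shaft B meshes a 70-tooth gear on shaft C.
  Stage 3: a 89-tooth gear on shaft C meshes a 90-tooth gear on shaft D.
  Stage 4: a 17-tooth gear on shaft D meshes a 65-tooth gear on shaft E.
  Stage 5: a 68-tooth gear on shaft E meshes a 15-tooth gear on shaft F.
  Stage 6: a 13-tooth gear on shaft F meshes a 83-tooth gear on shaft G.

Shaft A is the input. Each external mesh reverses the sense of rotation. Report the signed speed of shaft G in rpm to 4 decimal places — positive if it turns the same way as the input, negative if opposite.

+123.4100 rpm (same as input, |ω| = 123.4100 rpm)

Stage 1 [91T→68T]: ω = 676.0000×91/68 = 904.6471 rpm, dir flips to −; running = −904.6471
Stage 2 [52T→70T]: ω = 904.6471×52/70 = 672.0235 rpm, dir flips to +; running = +672.0235
Stage 3 [89T→90T]: ω = 672.0235×89/90 = 664.5566 rpm, dir flips to −; running = −664.5566
Stage 4 [17T→65T]: ω = 664.5566×17/65 = 173.8071 rpm, dir flips to +; running = +173.8071
Stage 5 [68T→15T]: ω = 173.8071×68/15 = 787.9256 rpm, dir flips to −; running = −787.9256
Stage 6 [13T→83T]: ω = 787.9256×13/83 = 123.4100 rpm, dir flips to +; running = +123.4100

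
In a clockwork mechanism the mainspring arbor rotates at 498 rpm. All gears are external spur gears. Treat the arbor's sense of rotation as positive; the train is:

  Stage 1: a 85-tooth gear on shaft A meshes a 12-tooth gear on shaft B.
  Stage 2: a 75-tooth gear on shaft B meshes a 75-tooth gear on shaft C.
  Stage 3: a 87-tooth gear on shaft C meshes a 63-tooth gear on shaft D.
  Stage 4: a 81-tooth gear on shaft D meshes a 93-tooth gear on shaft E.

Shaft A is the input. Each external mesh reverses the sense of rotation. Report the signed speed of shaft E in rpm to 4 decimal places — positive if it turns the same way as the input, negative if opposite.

Stage 1 [85T→12T]: ω = 498.0000×85/12 = 3527.5000 rpm, dir flips to −; running = −3527.5000
Stage 2 [75T→75T]: ω = 3527.5000×75/75 = 3527.5000 rpm, dir flips to +; running = +3527.5000
Stage 3 [87T→63T]: ω = 3527.5000×87/63 = 4871.3095 rpm, dir flips to −; running = −4871.3095
Stage 4 [81T→93T]: ω = 4871.3095×81/93 = 4242.7535 rpm, dir flips to +; running = +4242.7535

+4242.7535 rpm (same as input, |ω| = 4242.7535 rpm)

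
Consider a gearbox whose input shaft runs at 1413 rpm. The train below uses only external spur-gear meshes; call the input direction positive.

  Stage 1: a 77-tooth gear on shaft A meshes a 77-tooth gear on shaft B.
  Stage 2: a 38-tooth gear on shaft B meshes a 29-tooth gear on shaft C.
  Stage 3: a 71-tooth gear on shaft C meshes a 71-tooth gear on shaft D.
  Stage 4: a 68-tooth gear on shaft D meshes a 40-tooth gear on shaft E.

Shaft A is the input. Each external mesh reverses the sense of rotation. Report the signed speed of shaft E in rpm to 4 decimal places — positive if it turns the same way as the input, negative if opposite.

Stage 1 [77T→77T]: ω = 1413.0000×77/77 = 1413.0000 rpm, dir flips to −; running = −1413.0000
Stage 2 [38T→29T]: ω = 1413.0000×38/29 = 1851.5172 rpm, dir flips to +; running = +1851.5172
Stage 3 [71T→71T]: ω = 1851.5172×71/71 = 1851.5172 rpm, dir flips to −; running = −1851.5172
Stage 4 [68T→40T]: ω = 1851.5172×68/40 = 3147.5793 rpm, dir flips to +; running = +3147.5793

+3147.5793 rpm (same as input, |ω| = 3147.5793 rpm)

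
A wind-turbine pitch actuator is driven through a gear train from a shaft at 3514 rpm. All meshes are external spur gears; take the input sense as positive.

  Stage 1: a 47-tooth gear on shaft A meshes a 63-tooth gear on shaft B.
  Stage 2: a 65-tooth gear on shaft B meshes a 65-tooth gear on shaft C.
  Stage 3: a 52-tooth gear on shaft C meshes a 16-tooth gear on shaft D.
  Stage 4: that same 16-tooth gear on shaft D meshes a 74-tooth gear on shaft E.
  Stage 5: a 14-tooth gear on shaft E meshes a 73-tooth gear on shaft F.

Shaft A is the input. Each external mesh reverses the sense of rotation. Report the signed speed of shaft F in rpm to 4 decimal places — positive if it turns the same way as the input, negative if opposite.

-353.2937 rpm (opposite to input, |ω| = 353.2937 rpm)

Stage 1 [47T→63T]: ω = 3514.0000×47/63 = 2621.5556 rpm, dir flips to −; running = −2621.5556
Stage 2 [65T→65T]: ω = 2621.5556×65/65 = 2621.5556 rpm, dir flips to +; running = +2621.5556
Stage 3 [52T→16T]: ω = 2621.5556×52/16 = 8520.0556 rpm, dir flips to −; running = −8520.0556
Stage 4 [16T→74T]: ω = 8520.0556×16/74 = 1842.1742 rpm, dir flips to +; running = +1842.1742
Stage 5 [14T→73T]: ω = 1842.1742×14/73 = 353.2937 rpm, dir flips to −; running = −353.2937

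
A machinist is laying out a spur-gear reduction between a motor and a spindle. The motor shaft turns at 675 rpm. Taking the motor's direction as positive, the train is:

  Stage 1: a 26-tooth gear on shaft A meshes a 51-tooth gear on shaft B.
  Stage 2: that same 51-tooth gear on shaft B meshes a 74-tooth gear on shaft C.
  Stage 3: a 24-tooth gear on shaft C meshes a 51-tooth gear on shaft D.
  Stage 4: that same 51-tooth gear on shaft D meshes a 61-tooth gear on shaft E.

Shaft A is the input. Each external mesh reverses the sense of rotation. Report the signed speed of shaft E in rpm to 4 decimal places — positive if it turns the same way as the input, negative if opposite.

Stage 1 [26T→51T]: ω = 675.0000×26/51 = 344.1176 rpm, dir flips to −; running = −344.1176
Stage 2 [51T→74T]: ω = 344.1176×51/74 = 237.1622 rpm, dir flips to +; running = +237.1622
Stage 3 [24T→51T]: ω = 237.1622×24/51 = 111.6057 rpm, dir flips to −; running = −111.6057
Stage 4 [51T→61T]: ω = 111.6057×51/61 = 93.3097 rpm, dir flips to +; running = +93.3097

+93.3097 rpm (same as input, |ω| = 93.3097 rpm)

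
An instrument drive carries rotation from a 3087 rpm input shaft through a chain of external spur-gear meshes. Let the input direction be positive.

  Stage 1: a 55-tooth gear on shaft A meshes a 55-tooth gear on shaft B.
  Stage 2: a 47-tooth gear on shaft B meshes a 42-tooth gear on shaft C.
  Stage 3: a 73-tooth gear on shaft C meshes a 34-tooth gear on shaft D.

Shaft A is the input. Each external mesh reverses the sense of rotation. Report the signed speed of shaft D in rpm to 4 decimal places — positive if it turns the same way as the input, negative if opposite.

Stage 1 [55T→55T]: ω = 3087.0000×55/55 = 3087.0000 rpm, dir flips to −; running = −3087.0000
Stage 2 [47T→42T]: ω = 3087.0000×47/42 = 3454.5000 rpm, dir flips to +; running = +3454.5000
Stage 3 [73T→34T]: ω = 3454.5000×73/34 = 7417.0147 rpm, dir flips to −; running = −7417.0147

-7417.0147 rpm (opposite to input, |ω| = 7417.0147 rpm)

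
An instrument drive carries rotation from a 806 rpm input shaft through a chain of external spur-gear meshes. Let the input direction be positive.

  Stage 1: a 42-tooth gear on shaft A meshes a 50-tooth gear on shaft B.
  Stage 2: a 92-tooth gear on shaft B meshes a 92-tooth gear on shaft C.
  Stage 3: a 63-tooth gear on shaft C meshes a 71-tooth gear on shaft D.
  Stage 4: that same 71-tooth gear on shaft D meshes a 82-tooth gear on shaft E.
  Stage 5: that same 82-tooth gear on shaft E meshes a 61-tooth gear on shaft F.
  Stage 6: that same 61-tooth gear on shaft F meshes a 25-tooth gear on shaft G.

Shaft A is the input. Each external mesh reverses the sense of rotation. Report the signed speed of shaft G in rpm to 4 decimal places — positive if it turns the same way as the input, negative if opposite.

+1706.1408 rpm (same as input, |ω| = 1706.1408 rpm)

Stage 1 [42T→50T]: ω = 806.0000×42/50 = 677.0400 rpm, dir flips to −; running = −677.0400
Stage 2 [92T→92T]: ω = 677.0400×92/92 = 677.0400 rpm, dir flips to +; running = +677.0400
Stage 3 [63T→71T]: ω = 677.0400×63/71 = 600.7538 rpm, dir flips to −; running = −600.7538
Stage 4 [71T→82T]: ω = 600.7538×71/82 = 520.1649 rpm, dir flips to +; running = +520.1649
Stage 5 [82T→61T]: ω = 520.1649×82/61 = 699.2380 rpm, dir flips to −; running = −699.2380
Stage 6 [61T→25T]: ω = 699.2380×61/25 = 1706.1408 rpm, dir flips to +; running = +1706.1408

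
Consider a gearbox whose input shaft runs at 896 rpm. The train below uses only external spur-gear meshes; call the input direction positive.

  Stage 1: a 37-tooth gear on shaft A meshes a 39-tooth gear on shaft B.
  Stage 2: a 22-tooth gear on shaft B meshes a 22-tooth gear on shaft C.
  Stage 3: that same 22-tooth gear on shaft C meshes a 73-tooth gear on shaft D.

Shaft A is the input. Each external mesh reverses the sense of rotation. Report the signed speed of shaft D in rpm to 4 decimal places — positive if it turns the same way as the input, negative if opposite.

Stage 1 [37T→39T]: ω = 896.0000×37/39 = 850.0513 rpm, dir flips to −; running = −850.0513
Stage 2 [22T→22T]: ω = 850.0513×22/22 = 850.0513 rpm, dir flips to +; running = +850.0513
Stage 3 [22T→73T]: ω = 850.0513×22/73 = 256.1798 rpm, dir flips to −; running = −256.1798

-256.1798 rpm (opposite to input, |ω| = 256.1798 rpm)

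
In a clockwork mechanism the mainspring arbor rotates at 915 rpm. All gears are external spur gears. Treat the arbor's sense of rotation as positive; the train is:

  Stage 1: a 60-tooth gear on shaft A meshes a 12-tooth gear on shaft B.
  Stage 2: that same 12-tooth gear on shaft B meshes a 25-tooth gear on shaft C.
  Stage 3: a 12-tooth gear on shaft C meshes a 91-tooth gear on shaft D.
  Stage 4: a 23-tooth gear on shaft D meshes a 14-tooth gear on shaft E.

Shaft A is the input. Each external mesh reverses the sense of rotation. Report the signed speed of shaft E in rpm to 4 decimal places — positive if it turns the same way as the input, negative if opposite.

+475.7425 rpm (same as input, |ω| = 475.7425 rpm)

Stage 1 [60T→12T]: ω = 915.0000×60/12 = 4575.0000 rpm, dir flips to −; running = −4575.0000
Stage 2 [12T→25T]: ω = 4575.0000×12/25 = 2196.0000 rpm, dir flips to +; running = +2196.0000
Stage 3 [12T→91T]: ω = 2196.0000×12/91 = 289.5824 rpm, dir flips to −; running = −289.5824
Stage 4 [23T→14T]: ω = 289.5824×23/14 = 475.7425 rpm, dir flips to +; running = +475.7425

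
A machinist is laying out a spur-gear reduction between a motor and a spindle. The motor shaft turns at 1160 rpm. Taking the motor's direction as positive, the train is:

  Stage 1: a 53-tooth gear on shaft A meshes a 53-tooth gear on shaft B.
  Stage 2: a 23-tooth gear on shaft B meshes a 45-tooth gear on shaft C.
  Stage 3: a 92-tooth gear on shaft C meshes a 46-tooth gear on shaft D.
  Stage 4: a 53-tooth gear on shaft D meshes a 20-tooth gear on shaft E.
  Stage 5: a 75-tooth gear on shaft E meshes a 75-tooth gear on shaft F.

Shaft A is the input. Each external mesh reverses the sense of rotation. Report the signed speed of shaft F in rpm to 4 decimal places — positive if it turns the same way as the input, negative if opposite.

-3142.3111 rpm (opposite to input, |ω| = 3142.3111 rpm)

Stage 1 [53T→53T]: ω = 1160.0000×53/53 = 1160.0000 rpm, dir flips to −; running = −1160.0000
Stage 2 [23T→45T]: ω = 1160.0000×23/45 = 592.8889 rpm, dir flips to +; running = +592.8889
Stage 3 [92T→46T]: ω = 592.8889×92/46 = 1185.7778 rpm, dir flips to −; running = −1185.7778
Stage 4 [53T→20T]: ω = 1185.7778×53/20 = 3142.3111 rpm, dir flips to +; running = +3142.3111
Stage 5 [75T→75T]: ω = 3142.3111×75/75 = 3142.3111 rpm, dir flips to −; running = −3142.3111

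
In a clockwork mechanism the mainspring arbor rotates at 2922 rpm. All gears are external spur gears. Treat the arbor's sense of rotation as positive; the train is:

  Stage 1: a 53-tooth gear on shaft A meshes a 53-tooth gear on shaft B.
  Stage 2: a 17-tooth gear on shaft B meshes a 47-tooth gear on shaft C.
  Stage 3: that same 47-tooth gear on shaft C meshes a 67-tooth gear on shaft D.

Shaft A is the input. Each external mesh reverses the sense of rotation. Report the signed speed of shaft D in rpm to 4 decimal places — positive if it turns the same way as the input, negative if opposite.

-741.4030 rpm (opposite to input, |ω| = 741.4030 rpm)

Stage 1 [53T→53T]: ω = 2922.0000×53/53 = 2922.0000 rpm, dir flips to −; running = −2922.0000
Stage 2 [17T→47T]: ω = 2922.0000×17/47 = 1056.8936 rpm, dir flips to +; running = +1056.8936
Stage 3 [47T→67T]: ω = 1056.8936×47/67 = 741.4030 rpm, dir flips to −; running = −741.4030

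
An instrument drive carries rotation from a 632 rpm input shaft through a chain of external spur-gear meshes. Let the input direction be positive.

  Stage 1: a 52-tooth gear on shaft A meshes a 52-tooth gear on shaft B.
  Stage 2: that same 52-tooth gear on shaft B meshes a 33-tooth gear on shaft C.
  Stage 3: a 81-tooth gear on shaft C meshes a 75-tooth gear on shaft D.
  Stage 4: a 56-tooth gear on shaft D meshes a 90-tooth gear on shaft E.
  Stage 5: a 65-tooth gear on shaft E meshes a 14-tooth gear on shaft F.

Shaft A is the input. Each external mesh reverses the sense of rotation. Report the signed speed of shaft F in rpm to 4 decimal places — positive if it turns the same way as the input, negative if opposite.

Stage 1 [52T→52T]: ω = 632.0000×52/52 = 632.0000 rpm, dir flips to −; running = −632.0000
Stage 2 [52T→33T]: ω = 632.0000×52/33 = 995.8788 rpm, dir flips to +; running = +995.8788
Stage 3 [81T→75T]: ω = 995.8788×81/75 = 1075.5491 rpm, dir flips to −; running = −1075.5491
Stage 4 [56T→90T]: ω = 1075.5491×56/90 = 669.2305 rpm, dir flips to +; running = +669.2305
Stage 5 [65T→14T]: ω = 669.2305×65/14 = 3107.1418 rpm, dir flips to −; running = −3107.1418

-3107.1418 rpm (opposite to input, |ω| = 3107.1418 rpm)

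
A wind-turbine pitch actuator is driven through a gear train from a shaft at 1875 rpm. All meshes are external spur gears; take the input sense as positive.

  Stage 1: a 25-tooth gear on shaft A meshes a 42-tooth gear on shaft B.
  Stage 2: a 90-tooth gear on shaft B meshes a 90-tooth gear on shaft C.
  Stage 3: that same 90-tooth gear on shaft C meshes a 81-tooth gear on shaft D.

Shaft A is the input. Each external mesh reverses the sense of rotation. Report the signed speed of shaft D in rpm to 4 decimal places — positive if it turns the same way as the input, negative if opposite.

-1240.0794 rpm (opposite to input, |ω| = 1240.0794 rpm)

Stage 1 [25T→42T]: ω = 1875.0000×25/42 = 1116.0714 rpm, dir flips to −; running = −1116.0714
Stage 2 [90T→90T]: ω = 1116.0714×90/90 = 1116.0714 rpm, dir flips to +; running = +1116.0714
Stage 3 [90T→81T]: ω = 1116.0714×90/81 = 1240.0794 rpm, dir flips to −; running = −1240.0794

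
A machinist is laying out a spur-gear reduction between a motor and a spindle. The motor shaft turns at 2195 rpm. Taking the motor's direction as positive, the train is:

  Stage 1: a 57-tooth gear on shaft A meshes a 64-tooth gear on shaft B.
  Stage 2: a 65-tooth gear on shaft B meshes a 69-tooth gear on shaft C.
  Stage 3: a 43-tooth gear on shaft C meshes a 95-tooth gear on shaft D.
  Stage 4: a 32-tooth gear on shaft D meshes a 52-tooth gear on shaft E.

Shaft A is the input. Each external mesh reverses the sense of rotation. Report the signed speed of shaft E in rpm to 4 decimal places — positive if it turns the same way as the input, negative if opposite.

Stage 1 [57T→64T]: ω = 2195.0000×57/64 = 1954.9219 rpm, dir flips to −; running = −1954.9219
Stage 2 [65T→69T]: ω = 1954.9219×65/69 = 1841.5931 rpm, dir flips to +; running = +1841.5931
Stage 3 [43T→95T]: ω = 1841.5931×43/95 = 833.5632 rpm, dir flips to −; running = −833.5632
Stage 4 [32T→52T]: ω = 833.5632×32/52 = 512.9620 rpm, dir flips to +; running = +512.9620

+512.9620 rpm (same as input, |ω| = 512.9620 rpm)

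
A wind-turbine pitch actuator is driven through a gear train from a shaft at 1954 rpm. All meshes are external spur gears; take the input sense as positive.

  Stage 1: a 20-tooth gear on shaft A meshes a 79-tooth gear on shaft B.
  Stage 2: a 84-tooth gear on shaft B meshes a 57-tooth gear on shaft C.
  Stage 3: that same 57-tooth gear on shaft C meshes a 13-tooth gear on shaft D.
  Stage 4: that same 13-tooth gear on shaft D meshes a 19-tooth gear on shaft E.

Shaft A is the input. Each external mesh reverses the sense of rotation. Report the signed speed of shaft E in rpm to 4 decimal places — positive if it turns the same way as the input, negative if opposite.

+2187.0220 rpm (same as input, |ω| = 2187.0220 rpm)

Stage 1 [20T→79T]: ω = 1954.0000×20/79 = 494.6835 rpm, dir flips to −; running = −494.6835
Stage 2 [84T→57T]: ω = 494.6835×84/57 = 729.0073 rpm, dir flips to +; running = +729.0073
Stage 3 [57T→13T]: ω = 729.0073×57/13 = 3196.4167 rpm, dir flips to −; running = −3196.4167
Stage 4 [13T→19T]: ω = 3196.4167×13/19 = 2187.0220 rpm, dir flips to +; running = +2187.0220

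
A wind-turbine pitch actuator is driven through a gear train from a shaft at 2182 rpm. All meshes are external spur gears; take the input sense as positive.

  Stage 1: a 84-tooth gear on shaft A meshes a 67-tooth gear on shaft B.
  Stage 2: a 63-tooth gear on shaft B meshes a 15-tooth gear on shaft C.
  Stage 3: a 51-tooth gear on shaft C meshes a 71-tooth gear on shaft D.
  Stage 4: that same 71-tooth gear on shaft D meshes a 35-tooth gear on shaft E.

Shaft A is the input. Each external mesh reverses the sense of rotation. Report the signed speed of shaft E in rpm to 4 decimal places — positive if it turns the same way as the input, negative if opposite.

+16742.1278 rpm (same as input, |ω| = 16742.1278 rpm)

Stage 1 [84T→67T]: ω = 2182.0000×84/67 = 2735.6418 rpm, dir flips to −; running = −2735.6418
Stage 2 [63T→15T]: ω = 2735.6418×63/15 = 11489.6955 rpm, dir flips to +; running = +11489.6955
Stage 3 [51T→71T]: ω = 11489.6955×51/71 = 8253.1616 rpm, dir flips to −; running = −8253.1616
Stage 4 [71T→35T]: ω = 8253.1616×71/35 = 16742.1278 rpm, dir flips to +; running = +16742.1278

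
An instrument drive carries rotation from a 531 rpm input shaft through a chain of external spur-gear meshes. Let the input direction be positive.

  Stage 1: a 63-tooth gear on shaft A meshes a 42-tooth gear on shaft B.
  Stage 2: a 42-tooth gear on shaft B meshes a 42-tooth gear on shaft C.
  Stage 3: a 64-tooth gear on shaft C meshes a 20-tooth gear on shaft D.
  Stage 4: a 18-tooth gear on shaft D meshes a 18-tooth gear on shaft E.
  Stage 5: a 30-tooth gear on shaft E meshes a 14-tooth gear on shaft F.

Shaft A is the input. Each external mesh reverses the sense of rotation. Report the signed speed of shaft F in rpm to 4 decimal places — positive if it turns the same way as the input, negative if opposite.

Stage 1 [63T→42T]: ω = 531.0000×63/42 = 796.5000 rpm, dir flips to −; running = −796.5000
Stage 2 [42T→42T]: ω = 796.5000×42/42 = 796.5000 rpm, dir flips to +; running = +796.5000
Stage 3 [64T→20T]: ω = 796.5000×64/20 = 2548.8000 rpm, dir flips to −; running = −2548.8000
Stage 4 [18T→18T]: ω = 2548.8000×18/18 = 2548.8000 rpm, dir flips to +; running = +2548.8000
Stage 5 [30T→14T]: ω = 2548.8000×30/14 = 5461.7143 rpm, dir flips to −; running = −5461.7143

-5461.7143 rpm (opposite to input, |ω| = 5461.7143 rpm)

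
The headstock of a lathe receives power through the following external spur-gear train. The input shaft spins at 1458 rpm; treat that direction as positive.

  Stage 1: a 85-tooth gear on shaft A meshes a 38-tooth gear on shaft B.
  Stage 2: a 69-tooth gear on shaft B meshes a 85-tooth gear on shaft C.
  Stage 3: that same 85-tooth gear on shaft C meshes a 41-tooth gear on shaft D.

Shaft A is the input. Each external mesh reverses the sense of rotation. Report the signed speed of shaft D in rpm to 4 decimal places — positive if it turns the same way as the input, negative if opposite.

-5488.5558 rpm (opposite to input, |ω| = 5488.5558 rpm)

Stage 1 [85T→38T]: ω = 1458.0000×85/38 = 3261.3158 rpm, dir flips to −; running = −3261.3158
Stage 2 [69T→85T]: ω = 3261.3158×69/85 = 2647.4211 rpm, dir flips to +; running = +2647.4211
Stage 3 [85T→41T]: ω = 2647.4211×85/41 = 5488.5558 rpm, dir flips to −; running = −5488.5558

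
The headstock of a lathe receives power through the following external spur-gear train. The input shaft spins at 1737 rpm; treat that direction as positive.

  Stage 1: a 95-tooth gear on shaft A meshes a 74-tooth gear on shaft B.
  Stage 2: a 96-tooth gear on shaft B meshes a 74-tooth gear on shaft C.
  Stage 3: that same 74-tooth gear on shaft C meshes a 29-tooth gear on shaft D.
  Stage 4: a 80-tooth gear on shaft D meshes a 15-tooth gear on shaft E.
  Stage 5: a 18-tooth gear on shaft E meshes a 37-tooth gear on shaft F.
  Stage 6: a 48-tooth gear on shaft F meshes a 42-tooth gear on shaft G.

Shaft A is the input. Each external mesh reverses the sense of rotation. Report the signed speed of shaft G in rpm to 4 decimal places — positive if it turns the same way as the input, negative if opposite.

Stage 1 [95T→74T]: ω = 1737.0000×95/74 = 2229.9324 rpm, dir flips to −; running = −2229.9324
Stage 2 [96T→74T]: ω = 2229.9324×96/74 = 2892.8853 rpm, dir flips to +; running = +2892.8853
Stage 3 [74T→29T]: ω = 2892.8853×74/29 = 7381.8453 rpm, dir flips to −; running = −7381.8453
Stage 4 [80T→15T]: ω = 7381.8453×80/15 = 39369.8416 rpm, dir flips to +; running = +39369.8416
Stage 5 [18T→37T]: ω = 39369.8416×18/37 = 19152.8959 rpm, dir flips to −; running = −19152.8959
Stage 6 [48T→42T]: ω = 19152.8959×48/42 = 21889.0239 rpm, dir flips to +; running = +21889.0239

+21889.0239 rpm (same as input, |ω| = 21889.0239 rpm)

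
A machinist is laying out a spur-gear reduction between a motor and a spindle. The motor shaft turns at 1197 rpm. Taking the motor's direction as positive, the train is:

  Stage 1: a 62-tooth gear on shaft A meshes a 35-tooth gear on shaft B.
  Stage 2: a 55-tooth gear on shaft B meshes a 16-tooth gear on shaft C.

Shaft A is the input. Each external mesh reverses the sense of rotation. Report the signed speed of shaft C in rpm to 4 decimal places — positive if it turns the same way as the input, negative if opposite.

Stage 1 [62T→35T]: ω = 1197.0000×62/35 = 2120.4000 rpm, dir flips to −; running = −2120.4000
Stage 2 [55T→16T]: ω = 2120.4000×55/16 = 7288.8750 rpm, dir flips to +; running = +7288.8750

+7288.8750 rpm (same as input, |ω| = 7288.8750 rpm)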